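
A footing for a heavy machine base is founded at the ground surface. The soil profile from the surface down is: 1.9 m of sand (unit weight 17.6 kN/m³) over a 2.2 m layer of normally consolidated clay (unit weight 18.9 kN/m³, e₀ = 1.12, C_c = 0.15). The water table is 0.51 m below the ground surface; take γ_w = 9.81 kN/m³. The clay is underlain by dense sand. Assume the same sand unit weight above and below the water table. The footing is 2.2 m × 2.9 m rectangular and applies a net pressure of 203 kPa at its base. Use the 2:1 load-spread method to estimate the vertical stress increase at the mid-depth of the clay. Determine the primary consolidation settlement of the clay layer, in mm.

Mid-depth of clay below the ground surface: z = 1.9 + 2.2/2 = 3 m.
Total vertical stress at mid-clay: σ_v = 17.6×1.9 + 18.9×1.1 = 54.23 kPa.
Pore pressure: u = 9.81×(3 − 0.51) = 24.427 kPa.
Initial effective stress: σ'_0 = σ_v − u = 54.23 − 24.427 = 29.803 kPa.
Stress increase at mid-clay by the 2:1 spreading method:
Δσ = qBL/((B+z)(L+z)) = 203×2.2×2.9/((2.2+3)(2.9+3)) = 42.214 kPa
Final effective stress: σ'_f = σ'_0 + Δσ = 29.803 + 42.214 = 72.017 kPa.
Normally consolidated clay, so the full stress increment lies on the virgin compression line:
S_c = C_c·H/(1+e₀)·log₁₀(σ'_f/σ'_0) = 0.15×2.2/(1+1.12)×log₁₀(72.017/29.803)
    = 0.15566 × 0.38318 = 0.05965 m

S_c ≈ 59.6 mm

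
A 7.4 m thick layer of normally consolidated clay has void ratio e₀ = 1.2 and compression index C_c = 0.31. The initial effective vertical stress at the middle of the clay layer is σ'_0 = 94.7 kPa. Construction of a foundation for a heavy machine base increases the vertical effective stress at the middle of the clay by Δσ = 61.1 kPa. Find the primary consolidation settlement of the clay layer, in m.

Final effective stress: σ'_f = σ'_0 + Δσ = 94.7 + 61.1 = 155.8 kPa.
Normally consolidated clay, so the full stress increment lies on the virgin compression line:
S_c = C_c·H/(1+e₀)·log₁₀(σ'_f/σ'_0) = 0.31×7.4/(1+1.2)×log₁₀(155.8/94.7)
    = 1.0427 × 0.21622 = 0.2255 m

S_c ≈ 0.225 m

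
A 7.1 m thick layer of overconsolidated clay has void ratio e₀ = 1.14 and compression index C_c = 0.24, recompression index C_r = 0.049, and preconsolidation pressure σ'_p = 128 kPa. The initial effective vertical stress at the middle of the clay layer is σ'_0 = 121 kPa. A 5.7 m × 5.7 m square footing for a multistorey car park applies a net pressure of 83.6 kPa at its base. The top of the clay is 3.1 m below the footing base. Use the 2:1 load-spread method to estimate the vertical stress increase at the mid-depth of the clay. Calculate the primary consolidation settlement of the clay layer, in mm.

S_c ≈ 32 mm

Mid-depth of clay below the footing base: z = 3.1 + 7.1/2 = 6.65 m.
Stress increase at mid-clay by the 2:1 spreading method:
Δσ = qBL/((B+z)(L+z)) = 83.6×5.7×5.7/((5.7+6.65)(5.7+6.65)) = 17.808 kPa
Final effective stress: σ'_f = 121 + 17.808 = 138.81 kPa.
σ'_f = 138.81 > σ'_p = 128 kPa, so the stress path crosses the preconsolidation pressure — recompression up to σ'_p, then virgin compression beyond:
S_c = H/(1+e₀)·[C_r·log₁₀(σ'_p/σ'_0) + C_c·log₁₀(σ'_f/σ'_p)]
    = 7.1/2.14 × [0.049×log₁₀(128/121) + 0.24×log₁₀(138.81/128)]
    = 3.3178 × [0.0011968 + 0.0084506] = 0.03201 m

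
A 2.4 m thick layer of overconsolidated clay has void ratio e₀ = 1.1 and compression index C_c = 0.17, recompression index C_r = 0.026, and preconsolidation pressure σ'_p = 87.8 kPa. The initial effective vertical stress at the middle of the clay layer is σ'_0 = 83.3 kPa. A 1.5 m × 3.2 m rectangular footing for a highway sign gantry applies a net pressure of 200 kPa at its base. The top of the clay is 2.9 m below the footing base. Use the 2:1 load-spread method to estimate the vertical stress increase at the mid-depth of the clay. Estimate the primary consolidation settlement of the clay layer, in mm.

Mid-depth of clay below the footing base: z = 2.9 + 2.4/2 = 4.1 m.
Stress increase at mid-clay by the 2:1 spreading method:
Δσ = qBL/((B+z)(L+z)) = 200×1.5×3.2/((1.5+4.1)(3.2+4.1)) = 23.483 kPa
Final effective stress: σ'_f = 83.3 + 23.483 = 106.78 kPa.
σ'_f = 106.78 > σ'_p = 87.8 kPa, so the stress path crosses the preconsolidation pressure — recompression up to σ'_p, then virgin compression beyond:
S_c = H/(1+e₀)·[C_r·log₁₀(σ'_p/σ'_0) + C_c·log₁₀(σ'_f/σ'_p)]
    = 2.4/2.1 × [0.026×log₁₀(87.8/83.3) + 0.17×log₁₀(106.78/87.8)]
    = 1.1429 × [0.00059409 + 0.014449] = 0.01719 m

S_c ≈ 17.2 mm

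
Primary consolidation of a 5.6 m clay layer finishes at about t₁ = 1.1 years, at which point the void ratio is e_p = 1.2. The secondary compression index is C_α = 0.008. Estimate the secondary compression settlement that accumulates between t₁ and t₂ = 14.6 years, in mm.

S_s ≈ 22.9 mm

Secondary compression: S_s = C_α·H/(1+e_p)·log₁₀(t₂/t₁)
S_s = 0.008×5.6/(1+1.2)×log₁₀(14.6/1.1)
    = 0.02036 × 1.123 = 0.02287 m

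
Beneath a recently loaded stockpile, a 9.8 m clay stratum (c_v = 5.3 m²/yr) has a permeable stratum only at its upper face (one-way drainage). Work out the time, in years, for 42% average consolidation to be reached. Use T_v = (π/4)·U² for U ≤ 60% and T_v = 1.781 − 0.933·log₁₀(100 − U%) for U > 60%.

t ≈ 2.51 years

Drainage path length: H_d = H = 9.8 m (single drainage).
U ≤ 60%: T_v = (π/4)·U² = (π/4)×0.42² = 0.13854.
t = T_v·H_d²/c_v = 0.13854×9.8²/5.3 = 2.51 years.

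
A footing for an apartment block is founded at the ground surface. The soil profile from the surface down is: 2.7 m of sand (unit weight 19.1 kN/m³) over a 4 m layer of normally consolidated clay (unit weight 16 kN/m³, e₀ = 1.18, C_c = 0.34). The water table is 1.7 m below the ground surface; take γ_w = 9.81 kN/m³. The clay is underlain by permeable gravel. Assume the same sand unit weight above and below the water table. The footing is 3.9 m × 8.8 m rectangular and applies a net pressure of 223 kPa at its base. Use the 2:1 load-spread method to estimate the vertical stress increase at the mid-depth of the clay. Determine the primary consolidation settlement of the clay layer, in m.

S_c ≈ 0.216 m

Mid-depth of clay below the ground surface: z = 2.7 + 4/2 = 4.7 m.
Total vertical stress at mid-clay: σ_v = 19.1×2.7 + 16×2 = 83.57 kPa.
Pore pressure: u = 9.81×(4.7 − 1.7) = 29.43 kPa.
Initial effective stress: σ'_0 = σ_v − u = 83.57 − 29.43 = 54.14 kPa.
Stress increase at mid-clay by the 2:1 spreading method:
Δσ = qBL/((B+z)(L+z)) = 223×3.9×8.8/((3.9+4.7)(8.8+4.7)) = 65.92 kPa
Final effective stress: σ'_f = σ'_0 + Δσ = 54.14 + 65.92 = 120.06 kPa.
Normally consolidated clay, so the full stress increment lies on the virgin compression line:
S_c = C_c·H/(1+e₀)·log₁₀(σ'_f/σ'_0) = 0.34×4/(1+1.18)×log₁₀(120.06/54.14)
    = 0.62385 × 0.34588 = 0.2158 m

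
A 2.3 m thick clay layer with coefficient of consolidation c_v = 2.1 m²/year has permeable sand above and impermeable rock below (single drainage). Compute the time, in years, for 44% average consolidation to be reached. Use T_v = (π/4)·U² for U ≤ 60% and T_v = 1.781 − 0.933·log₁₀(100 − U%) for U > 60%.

Drainage path length: H_d = H = 2.3 m (single drainage).
U ≤ 60%: T_v = (π/4)·U² = (π/4)×0.44² = 0.15205.
t = T_v·H_d²/c_v = 0.15205×2.3²/2.1 = 0.383 years.

t ≈ 0.383 years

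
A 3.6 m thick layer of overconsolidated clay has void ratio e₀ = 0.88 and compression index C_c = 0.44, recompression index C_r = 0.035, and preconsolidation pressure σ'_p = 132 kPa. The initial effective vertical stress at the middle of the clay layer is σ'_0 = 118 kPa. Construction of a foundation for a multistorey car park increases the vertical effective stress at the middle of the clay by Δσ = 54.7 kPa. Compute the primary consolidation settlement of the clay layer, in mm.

Final effective stress: σ'_f = 118 + 54.7 = 172.7 kPa.
σ'_f = 172.7 > σ'_p = 132 kPa, so the stress path crosses the preconsolidation pressure — recompression up to σ'_p, then virgin compression beyond:
S_c = H/(1+e₀)·[C_r·log₁₀(σ'_p/σ'_0) + C_c·log₁₀(σ'_f/σ'_p)]
    = 3.6/1.88 × [0.035×log₁₀(132/118) + 0.44×log₁₀(172.7/132)]
    = 1.9149 × [0.0017042 + 0.051356] = 0.1016 m

S_c ≈ 102 mm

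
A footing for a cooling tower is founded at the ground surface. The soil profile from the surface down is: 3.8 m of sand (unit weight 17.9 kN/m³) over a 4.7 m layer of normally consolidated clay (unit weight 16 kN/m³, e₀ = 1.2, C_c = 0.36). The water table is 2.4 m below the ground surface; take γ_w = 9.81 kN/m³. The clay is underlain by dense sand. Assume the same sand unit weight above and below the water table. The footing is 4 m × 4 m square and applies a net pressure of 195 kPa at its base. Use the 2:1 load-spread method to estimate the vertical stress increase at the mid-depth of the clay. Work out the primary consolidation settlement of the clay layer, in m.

S_c ≈ 0.122 m

Mid-depth of clay below the ground surface: z = 3.8 + 4.7/2 = 6.15 m.
Total vertical stress at mid-clay: σ_v = 17.9×3.8 + 16×2.35 = 105.62 kPa.
Pore pressure: u = 9.81×(6.15 − 2.4) = 36.788 kPa.
Initial effective stress: σ'_0 = σ_v − u = 105.62 − 36.788 = 68.832 kPa.
Stress increase at mid-clay by the 2:1 spreading method:
Δσ = qBL/((B+z)(L+z)) = 195×4×4/((4+6.15)(4+6.15)) = 30.285 kPa
Final effective stress: σ'_f = σ'_0 + Δσ = 68.832 + 30.285 = 99.117 kPa.
Normally consolidated clay, so the full stress increment lies on the virgin compression line:
S_c = C_c·H/(1+e₀)·log₁₀(σ'_f/σ'_0) = 0.36×4.7/(1+1.2)×log₁₀(99.117/68.832)
    = 0.76909 × 0.15836 = 0.1218 m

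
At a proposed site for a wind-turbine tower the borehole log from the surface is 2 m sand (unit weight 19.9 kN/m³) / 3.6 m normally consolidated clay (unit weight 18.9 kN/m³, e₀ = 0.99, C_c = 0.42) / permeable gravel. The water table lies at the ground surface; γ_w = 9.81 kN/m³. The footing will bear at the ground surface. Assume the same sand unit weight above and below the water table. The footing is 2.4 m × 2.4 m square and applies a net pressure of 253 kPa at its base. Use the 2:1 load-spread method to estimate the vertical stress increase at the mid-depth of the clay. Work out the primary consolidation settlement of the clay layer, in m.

S_c ≈ 0.235 m

Mid-depth of clay below the ground surface: z = 2 + 3.6/2 = 3.8 m.
Total vertical stress at mid-clay: σ_v = 19.9×2 + 18.9×1.8 = 73.82 kPa.
Pore pressure: u = 9.81×(3.8 − 0) = 37.278 kPa.
Initial effective stress: σ'_0 = σ_v − u = 73.82 − 37.278 = 36.542 kPa.
Stress increase at mid-clay by the 2:1 spreading method:
Δσ = qBL/((B+z)(L+z)) = 253×2.4×2.4/((2.4+3.8)(2.4+3.8)) = 37.911 kPa
Final effective stress: σ'_f = σ'_0 + Δσ = 36.542 + 37.911 = 74.453 kPa.
Normally consolidated clay, so the full stress increment lies on the virgin compression line:
S_c = C_c·H/(1+e₀)·log₁₀(σ'_f/σ'_0) = 0.42×3.6/(1+0.99)×log₁₀(74.453/36.542)
    = 0.7598 × 0.30909 = 0.2348 m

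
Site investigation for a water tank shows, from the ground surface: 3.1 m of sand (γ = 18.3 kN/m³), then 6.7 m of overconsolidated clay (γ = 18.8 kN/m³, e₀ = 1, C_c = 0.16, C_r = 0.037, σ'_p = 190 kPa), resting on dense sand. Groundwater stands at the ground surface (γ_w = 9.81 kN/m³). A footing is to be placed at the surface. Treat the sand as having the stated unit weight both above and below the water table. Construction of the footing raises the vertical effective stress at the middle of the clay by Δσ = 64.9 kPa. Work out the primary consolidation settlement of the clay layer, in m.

S_c ≈ 0.0412 m

Mid-depth of clay below the ground surface: z = 3.1 + 6.7/2 = 6.45 m.
Total vertical stress at mid-clay: σ_v = 18.3×3.1 + 18.8×3.35 = 119.71 kPa.
Pore pressure: u = 9.81×(6.45 − 0) = 63.275 kPa.
Initial effective stress: σ'_0 = σ_v − u = 119.71 − 63.275 = 56.435 kPa.
Final effective stress: σ'_f = 56.435 + 64.9 = 121.34 kPa.
σ'_f = 121.34 ≤ σ'_p = 190 kPa, so the clay remains overconsolidated and only the recompression index applies:
S_c = C_r·H/(1+e₀)·log₁₀(σ'_f/σ'_0) = 0.037×6.7/2×log₁₀(121.34/56.435)
    = 0.12395 × 0.33246 = 0.04121 m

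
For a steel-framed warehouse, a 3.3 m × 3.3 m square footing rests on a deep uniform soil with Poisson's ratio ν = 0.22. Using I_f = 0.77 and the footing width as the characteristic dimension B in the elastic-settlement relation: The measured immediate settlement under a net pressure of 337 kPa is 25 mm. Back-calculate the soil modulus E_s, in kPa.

E_s ≈ 32600 kPa

S_e = q·B·(1−ν²)/E_s · I_f  ⇒  E_s = q·B·(1−ν²)·I_f / S_e.
E_s = 337 × 3.3 × 0.9516 × 0.77 / 0.025 = 32590 kPa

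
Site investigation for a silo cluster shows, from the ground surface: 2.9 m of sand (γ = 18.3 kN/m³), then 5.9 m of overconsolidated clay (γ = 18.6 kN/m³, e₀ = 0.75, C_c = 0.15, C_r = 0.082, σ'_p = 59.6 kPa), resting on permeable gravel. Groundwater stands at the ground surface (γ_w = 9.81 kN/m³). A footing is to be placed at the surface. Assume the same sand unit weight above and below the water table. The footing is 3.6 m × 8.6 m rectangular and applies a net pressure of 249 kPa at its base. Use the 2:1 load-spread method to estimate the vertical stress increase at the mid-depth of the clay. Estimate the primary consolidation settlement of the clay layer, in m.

S_c ≈ 0.148 m

Mid-depth of clay below the ground surface: z = 2.9 + 5.9/2 = 5.85 m.
Total vertical stress at mid-clay: σ_v = 18.3×2.9 + 18.6×2.95 = 107.94 kPa.
Pore pressure: u = 9.81×(5.85 − 0) = 57.389 kPa.
Initial effective stress: σ'_0 = σ_v − u = 107.94 − 57.389 = 50.551 kPa.
Stress increase at mid-clay by the 2:1 spreading method:
Δσ = qBL/((B+z)(L+z)) = 249×3.6×8.6/((3.6+5.85)(8.6+5.85)) = 56.455 kPa
Final effective stress: σ'_f = 50.551 + 56.455 = 107.01 kPa.
σ'_f = 107.01 > σ'_p = 59.6 kPa, so the stress path crosses the preconsolidation pressure — recompression up to σ'_p, then virgin compression beyond:
S_c = H/(1+e₀)·[C_r·log₁₀(σ'_p/σ'_0) + C_c·log₁₀(σ'_f/σ'_p)]
    = 5.9/1.75 × [0.082×log₁₀(59.6/50.551) + 0.15×log₁₀(107.01/59.6)]
    = 3.3714 × [0.0058644 + 0.038127] = 0.1483 m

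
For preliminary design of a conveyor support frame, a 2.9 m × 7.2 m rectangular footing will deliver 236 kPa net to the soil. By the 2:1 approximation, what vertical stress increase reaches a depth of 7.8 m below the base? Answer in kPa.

By the 2:1 method the load spreads at 1 horizontal : 2 vertical, so at depth z the loaded area has grown by z in each plan dimension:
Δσ = qBL/((B+z)(L+z)) = 236×2.9×7.2/((2.9+7.8)(7.2+7.8)) = 30.702 kPa

Δσ_z ≈ 30.7 kPa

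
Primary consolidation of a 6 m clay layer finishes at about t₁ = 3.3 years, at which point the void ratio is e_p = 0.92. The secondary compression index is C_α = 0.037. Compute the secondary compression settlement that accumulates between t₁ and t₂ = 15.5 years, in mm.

S_s ≈ 77.7 mm

Secondary compression: S_s = C_α·H/(1+e_p)·log₁₀(t₂/t₁)
S_s = 0.037×6/(1+0.92)×log₁₀(15.5/3.3)
    = 0.1156 × 0.6718 = 0.07768 m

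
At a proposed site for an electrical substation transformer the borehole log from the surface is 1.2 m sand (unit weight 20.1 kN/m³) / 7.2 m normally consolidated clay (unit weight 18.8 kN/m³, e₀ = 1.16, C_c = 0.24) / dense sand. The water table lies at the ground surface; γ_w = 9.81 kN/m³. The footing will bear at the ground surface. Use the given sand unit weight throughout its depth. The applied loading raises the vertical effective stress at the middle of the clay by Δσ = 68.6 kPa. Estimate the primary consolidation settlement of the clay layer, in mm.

S_c ≈ 323 mm

Mid-depth of clay below the ground surface: z = 1.2 + 7.2/2 = 4.8 m.
Total vertical stress at mid-clay: σ_v = 20.1×1.2 + 18.8×3.6 = 91.8 kPa.
Pore pressure: u = 9.81×(4.8 − 0) = 47.088 kPa.
Initial effective stress: σ'_0 = σ_v − u = 91.8 − 47.088 = 44.712 kPa.
Final effective stress: σ'_f = σ'_0 + Δσ = 44.712 + 68.6 = 113.31 kPa.
Normally consolidated clay, so the full stress increment lies on the virgin compression line:
S_c = C_c·H/(1+e₀)·log₁₀(σ'_f/σ'_0) = 0.24×7.2/(1+1.16)×log₁₀(113.31/44.712)
    = 0.8 × 0.40384 = 0.3231 m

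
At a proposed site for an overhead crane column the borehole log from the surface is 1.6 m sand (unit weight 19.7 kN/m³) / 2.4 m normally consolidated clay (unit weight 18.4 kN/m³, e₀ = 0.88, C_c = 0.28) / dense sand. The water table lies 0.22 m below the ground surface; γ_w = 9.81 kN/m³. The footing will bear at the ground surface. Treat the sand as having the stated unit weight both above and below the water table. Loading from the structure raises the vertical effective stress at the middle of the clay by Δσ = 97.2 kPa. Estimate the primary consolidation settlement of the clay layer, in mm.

S_c ≈ 231 mm

Mid-depth of clay below the ground surface: z = 1.6 + 2.4/2 = 2.8 m.
Total vertical stress at mid-clay: σ_v = 19.7×1.6 + 18.4×1.2 = 53.6 kPa.
Pore pressure: u = 9.81×(2.8 − 0.22) = 25.31 kPa.
Initial effective stress: σ'_0 = σ_v − u = 53.6 − 25.31 = 28.29 kPa.
Final effective stress: σ'_f = σ'_0 + Δσ = 28.29 + 97.2 = 125.49 kPa.
Normally consolidated clay, so the full stress increment lies on the virgin compression line:
S_c = C_c·H/(1+e₀)·log₁₀(σ'_f/σ'_0) = 0.28×2.4/(1+0.88)×log₁₀(125.49/28.29)
    = 0.35745 × 0.64698 = 0.2313 m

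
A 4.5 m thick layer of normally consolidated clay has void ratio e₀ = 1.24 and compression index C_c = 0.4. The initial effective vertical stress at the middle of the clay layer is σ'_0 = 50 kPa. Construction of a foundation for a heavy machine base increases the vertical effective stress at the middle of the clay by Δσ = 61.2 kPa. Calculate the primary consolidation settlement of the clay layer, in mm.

S_c ≈ 279 mm

Final effective stress: σ'_f = σ'_0 + Δσ = 50 + 61.2 = 111.2 kPa.
Normally consolidated clay, so the full stress increment lies on the virgin compression line:
S_c = C_c·H/(1+e₀)·log₁₀(σ'_f/σ'_0) = 0.4×4.5/(1+1.24)×log₁₀(111.2/50)
    = 0.80357 × 0.34713 = 0.2789 m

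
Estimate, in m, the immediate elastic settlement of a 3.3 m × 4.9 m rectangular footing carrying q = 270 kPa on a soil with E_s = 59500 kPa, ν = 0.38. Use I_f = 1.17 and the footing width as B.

Immediate (elastic) settlement: S_e = q·B·(1−ν²)/E_s · I_f.
S_e = 270 × 3.3 × (1 − 0.38²) / 59500 × 1.17
    = 270 × 3.3 × 0.8556 / 59500 × 1.17
    = 0.01499 m

S_e ≈ 0.015 m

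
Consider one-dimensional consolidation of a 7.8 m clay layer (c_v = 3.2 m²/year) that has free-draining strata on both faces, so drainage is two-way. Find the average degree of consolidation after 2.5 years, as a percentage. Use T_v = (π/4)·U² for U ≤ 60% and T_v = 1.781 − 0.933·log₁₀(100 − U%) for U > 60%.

Drainage path length: H_d = H/2 = 3.9 m (double drainage).
T_v = c_v·t/H_d² = 3.2×2.5/3.9² = 0.52597.
T_v = 0.52597 corresponds to the U > 60% branch:
U = 1 − 10^((1.781 − T_v)/0.933)/100 = 0.7786

U ≈ 77.9 %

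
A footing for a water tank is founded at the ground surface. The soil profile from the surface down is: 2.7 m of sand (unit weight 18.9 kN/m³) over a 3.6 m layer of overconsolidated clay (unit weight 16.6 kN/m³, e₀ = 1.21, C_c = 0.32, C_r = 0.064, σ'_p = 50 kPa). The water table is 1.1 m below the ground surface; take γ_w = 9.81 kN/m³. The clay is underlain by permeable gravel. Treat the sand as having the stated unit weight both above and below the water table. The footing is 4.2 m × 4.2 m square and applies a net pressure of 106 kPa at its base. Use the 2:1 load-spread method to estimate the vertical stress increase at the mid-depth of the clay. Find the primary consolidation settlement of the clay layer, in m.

Mid-depth of clay below the ground surface: z = 2.7 + 3.6/2 = 4.5 m.
Total vertical stress at mid-clay: σ_v = 18.9×2.7 + 16.6×1.8 = 80.91 kPa.
Pore pressure: u = 9.81×(4.5 − 1.1) = 33.354 kPa.
Initial effective stress: σ'_0 = σ_v − u = 80.91 − 33.354 = 47.556 kPa.
Stress increase at mid-clay by the 2:1 spreading method:
Δσ = qBL/((B+z)(L+z)) = 106×4.2×4.2/((4.2+4.5)(4.2+4.5)) = 24.704 kPa
Final effective stress: σ'_f = 47.556 + 24.704 = 72.26 kPa.
σ'_f = 72.26 > σ'_p = 50 kPa, so the stress path crosses the preconsolidation pressure — recompression up to σ'_p, then virgin compression beyond:
S_c = H/(1+e₀)·[C_r·log₁₀(σ'_p/σ'_0) + C_c·log₁₀(σ'_f/σ'_p)]
    = 3.6/2.21 × [0.064×log₁₀(50/47.556) + 0.32×log₁₀(72.26/50)]
    = 1.629 × [0.0013929 + 0.051177] = 0.08564 m

S_c ≈ 0.0856 m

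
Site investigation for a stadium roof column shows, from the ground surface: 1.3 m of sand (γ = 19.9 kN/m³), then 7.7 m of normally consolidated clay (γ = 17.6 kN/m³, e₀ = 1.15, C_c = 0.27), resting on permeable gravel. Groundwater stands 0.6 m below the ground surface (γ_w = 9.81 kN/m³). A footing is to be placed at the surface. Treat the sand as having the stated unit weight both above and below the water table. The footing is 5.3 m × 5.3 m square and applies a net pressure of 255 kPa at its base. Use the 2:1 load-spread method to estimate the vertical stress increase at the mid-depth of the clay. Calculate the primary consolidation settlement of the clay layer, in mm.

Mid-depth of clay below the ground surface: z = 1.3 + 7.7/2 = 5.15 m.
Total vertical stress at mid-clay: σ_v = 19.9×1.3 + 17.6×3.85 = 93.63 kPa.
Pore pressure: u = 9.81×(5.15 − 0.6) = 44.636 kPa.
Initial effective stress: σ'_0 = σ_v − u = 93.63 − 44.636 = 48.994 kPa.
Stress increase at mid-clay by the 2:1 spreading method:
Δσ = qBL/((B+z)(L+z)) = 255×5.3×5.3/((5.3+5.15)(5.3+5.15)) = 65.593 kPa
Final effective stress: σ'_f = σ'_0 + Δσ = 48.994 + 65.593 = 114.59 kPa.
Normally consolidated clay, so the full stress increment lies on the virgin compression line:
S_c = C_c·H/(1+e₀)·log₁₀(σ'_f/σ'_0) = 0.27×7.7/(1+1.15)×log₁₀(114.59/48.994)
    = 0.96698 × 0.369 = 0.3568 m

S_c ≈ 357 mm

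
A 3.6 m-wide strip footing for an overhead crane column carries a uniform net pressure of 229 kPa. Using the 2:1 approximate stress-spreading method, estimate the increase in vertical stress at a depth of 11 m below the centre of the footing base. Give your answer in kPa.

By the 2:1 method the load spreads at 1 horizontal : 2 vertical, so at depth z the loaded area has grown by z in each plan dimension:
Δσ = qB/(B+z) = 229×3.6/(3.6+11) = 56.466 kPa

Δσ_z ≈ 56.5 kPa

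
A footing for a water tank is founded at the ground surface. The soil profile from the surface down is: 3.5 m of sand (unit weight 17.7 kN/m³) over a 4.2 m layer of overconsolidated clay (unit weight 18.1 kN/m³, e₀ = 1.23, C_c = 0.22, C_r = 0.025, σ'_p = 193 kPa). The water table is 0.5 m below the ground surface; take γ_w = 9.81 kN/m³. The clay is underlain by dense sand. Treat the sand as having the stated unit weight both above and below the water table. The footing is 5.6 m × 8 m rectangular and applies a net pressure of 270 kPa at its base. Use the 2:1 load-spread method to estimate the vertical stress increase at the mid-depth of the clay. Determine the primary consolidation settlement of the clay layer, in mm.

Mid-depth of clay below the ground surface: z = 3.5 + 4.2/2 = 5.6 m.
Total vertical stress at mid-clay: σ_v = 17.7×3.5 + 18.1×2.1 = 99.96 kPa.
Pore pressure: u = 9.81×(5.6 − 0.5) = 50.031 kPa.
Initial effective stress: σ'_0 = σ_v − u = 99.96 − 50.031 = 49.929 kPa.
Stress increase at mid-clay by the 2:1 spreading method:
Δσ = qBL/((B+z)(L+z)) = 270×5.6×8/((5.6+5.6)(8+5.6)) = 79.412 kPa
Final effective stress: σ'_f = 49.929 + 79.412 = 129.34 kPa.
σ'_f = 129.34 ≤ σ'_p = 193 kPa, so the clay remains overconsolidated and only the recompression index applies:
S_c = C_r·H/(1+e₀)·log₁₀(σ'_f/σ'_0) = 0.025×4.2/2.23×log₁₀(129.34/49.929)
    = 0.047085 × 0.41338 = 0.01946 m

S_c ≈ 19.5 mm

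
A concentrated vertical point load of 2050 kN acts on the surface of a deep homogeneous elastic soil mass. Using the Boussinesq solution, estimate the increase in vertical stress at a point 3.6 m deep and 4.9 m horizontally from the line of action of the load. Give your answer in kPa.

Boussinesq vertical stress below a point load on an elastic half-space:
Δσ_z = 3P/(2πz²) · [1 + (r/z)²]^(−5/2)
r/z = 4.9/3.6 = 1.3611; [1+(r/z)²]^(−5/2) = 0.072759.
Δσ_z = 3×2050/(2π×3.6²) × 0.072759 = 75.525 × 0.072759 = 5.495 kPa

Δσ_z ≈ 5.5 kPa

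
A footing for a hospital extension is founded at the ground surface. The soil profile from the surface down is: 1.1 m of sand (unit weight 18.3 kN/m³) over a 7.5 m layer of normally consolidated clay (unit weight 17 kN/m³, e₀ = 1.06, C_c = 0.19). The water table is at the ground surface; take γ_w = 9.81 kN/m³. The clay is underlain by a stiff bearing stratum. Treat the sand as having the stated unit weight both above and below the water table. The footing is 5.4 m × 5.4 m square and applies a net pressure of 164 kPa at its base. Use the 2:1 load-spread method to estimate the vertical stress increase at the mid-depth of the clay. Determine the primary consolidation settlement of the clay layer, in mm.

Mid-depth of clay below the ground surface: z = 1.1 + 7.5/2 = 4.85 m.
Total vertical stress at mid-clay: σ_v = 18.3×1.1 + 17×3.75 = 83.88 kPa.
Pore pressure: u = 9.81×(4.85 − 0) = 47.578 kPa.
Initial effective stress: σ'_0 = σ_v − u = 83.88 − 47.578 = 36.302 kPa.
Stress increase at mid-clay by the 2:1 spreading method:
Δσ = qBL/((B+z)(L+z)) = 164×5.4×5.4/((5.4+4.85)(5.4+4.85)) = 45.518 kPa
Final effective stress: σ'_f = σ'_0 + Δσ = 36.302 + 45.518 = 81.82 kPa.
Normally consolidated clay, so the full stress increment lies on the virgin compression line:
S_c = C_c·H/(1+e₀)·log₁₀(σ'_f/σ'_0) = 0.19×7.5/(1+1.06)×log₁₀(81.82/36.302)
    = 0.69175 × 0.35293 = 0.2441 m

S_c ≈ 244 mm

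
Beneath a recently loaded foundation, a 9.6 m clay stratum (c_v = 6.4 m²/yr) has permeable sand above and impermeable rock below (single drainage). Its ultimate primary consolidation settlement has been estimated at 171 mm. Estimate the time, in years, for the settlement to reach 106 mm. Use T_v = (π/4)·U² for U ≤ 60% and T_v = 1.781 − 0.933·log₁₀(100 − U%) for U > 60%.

t ≈ 4.42 years

Drainage path length: H_d = H = 9.6 m (single drainage).
U = S(t)/S_ult = 106/171 = 0.6199.
U > 60%: T_v = 1.781 − 0.933·log₁₀(100 − 61.988) = 0.30694.
t = T_v·H_d²/c_v = 0.30694×9.6²/6.4 = 4.42 years.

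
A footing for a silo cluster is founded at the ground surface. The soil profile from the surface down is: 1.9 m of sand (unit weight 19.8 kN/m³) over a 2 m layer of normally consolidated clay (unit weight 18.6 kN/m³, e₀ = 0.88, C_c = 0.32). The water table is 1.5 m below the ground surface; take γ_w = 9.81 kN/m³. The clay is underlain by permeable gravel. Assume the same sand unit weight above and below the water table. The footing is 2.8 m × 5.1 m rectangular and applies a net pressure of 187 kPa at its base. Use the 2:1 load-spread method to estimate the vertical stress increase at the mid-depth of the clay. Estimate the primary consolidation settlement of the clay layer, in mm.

Mid-depth of clay below the ground surface: z = 1.9 + 2/2 = 2.9 m.
Total vertical stress at mid-clay: σ_v = 19.8×1.9 + 18.6×1 = 56.22 kPa.
Pore pressure: u = 9.81×(2.9 − 1.5) = 13.734 kPa.
Initial effective stress: σ'_0 = σ_v − u = 56.22 − 13.734 = 42.486 kPa.
Stress increase at mid-clay by the 2:1 spreading method:
Δσ = qBL/((B+z)(L+z)) = 187×2.8×5.1/((2.8+2.9)(5.1+2.9)) = 58.561 kPa
Final effective stress: σ'_f = σ'_0 + Δσ = 42.486 + 58.561 = 101.05 kPa.
Normally consolidated clay, so the full stress increment lies on the virgin compression line:
S_c = C_c·H/(1+e₀)·log₁₀(σ'_f/σ'_0) = 0.32×2/(1+0.88)×log₁₀(101.05/42.486)
    = 0.34043 × 0.37629 = 0.1281 m

S_c ≈ 128 mm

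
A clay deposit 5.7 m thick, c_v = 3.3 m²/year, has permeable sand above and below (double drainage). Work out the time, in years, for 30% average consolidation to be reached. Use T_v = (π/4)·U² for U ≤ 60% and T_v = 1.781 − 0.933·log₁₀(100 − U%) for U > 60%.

Drainage path length: H_d = H/2 = 2.85 m (double drainage).
U ≤ 60%: T_v = (π/4)·U² = (π/4)×0.3² = 0.070686.
t = T_v·H_d²/c_v = 0.070686×2.85²/3.3 = 0.174 years.

t ≈ 0.174 years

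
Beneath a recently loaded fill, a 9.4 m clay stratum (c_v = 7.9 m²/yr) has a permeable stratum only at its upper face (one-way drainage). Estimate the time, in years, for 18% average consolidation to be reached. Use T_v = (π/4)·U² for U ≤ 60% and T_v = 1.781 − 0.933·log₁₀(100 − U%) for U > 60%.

t ≈ 0.285 years

Drainage path length: H_d = H = 9.4 m (single drainage).
U ≤ 60%: T_v = (π/4)·U² = (π/4)×0.18² = 0.025447.
t = T_v·H_d²/c_v = 0.025447×9.4²/7.9 = 0.2846 years.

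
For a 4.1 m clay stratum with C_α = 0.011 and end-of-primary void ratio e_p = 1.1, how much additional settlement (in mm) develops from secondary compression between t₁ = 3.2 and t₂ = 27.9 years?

Secondary compression: S_s = C_α·H/(1+e_p)·log₁₀(t₂/t₁)
S_s = 0.011×4.1/(1+1.1)×log₁₀(27.9/3.2)
    = 0.02148 × 0.9405 = 0.0202 m

S_s ≈ 20.2 mm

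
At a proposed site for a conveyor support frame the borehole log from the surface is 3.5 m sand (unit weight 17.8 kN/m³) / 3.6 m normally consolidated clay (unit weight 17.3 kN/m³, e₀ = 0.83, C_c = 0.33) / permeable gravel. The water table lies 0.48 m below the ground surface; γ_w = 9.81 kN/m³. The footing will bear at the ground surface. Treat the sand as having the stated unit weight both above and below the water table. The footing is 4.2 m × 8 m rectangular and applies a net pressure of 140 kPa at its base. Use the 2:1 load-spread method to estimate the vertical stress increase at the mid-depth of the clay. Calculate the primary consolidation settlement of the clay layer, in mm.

S_c ≈ 167 mm

Mid-depth of clay below the ground surface: z = 3.5 + 3.6/2 = 5.3 m.
Total vertical stress at mid-clay: σ_v = 17.8×3.5 + 17.3×1.8 = 93.44 kPa.
Pore pressure: u = 9.81×(5.3 − 0.48) = 47.284 kPa.
Initial effective stress: σ'_0 = σ_v − u = 93.44 − 47.284 = 46.156 kPa.
Stress increase at mid-clay by the 2:1 spreading method:
Δσ = qBL/((B+z)(L+z)) = 140×4.2×8/((4.2+5.3)(8+5.3)) = 37.23 kPa
Final effective stress: σ'_f = σ'_0 + Δσ = 46.156 + 37.23 = 83.386 kPa.
Normally consolidated clay, so the full stress increment lies on the virgin compression line:
S_c = C_c·H/(1+e₀)·log₁₀(σ'_f/σ'_0) = 0.33×3.6/(1+0.83)×log₁₀(83.386/46.156)
    = 0.64918 × 0.25686 = 0.1667 m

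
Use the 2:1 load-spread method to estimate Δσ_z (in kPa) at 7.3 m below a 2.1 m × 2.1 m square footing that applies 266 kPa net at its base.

Δσ_z ≈ 13.3 kPa

By the 2:1 method the load spreads at 1 horizontal : 2 vertical, so at depth z the loaded area has grown by z in each plan dimension:
Δσ = qBL/((B+z)(L+z)) = 266×2.1×2.1/((2.1+7.3)(2.1+7.3)) = 13.276 kPa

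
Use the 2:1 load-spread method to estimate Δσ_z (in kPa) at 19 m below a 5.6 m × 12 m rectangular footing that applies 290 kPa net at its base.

Δσ_z ≈ 25.6 kPa

By the 2:1 method the load spreads at 1 horizontal : 2 vertical, so at depth z the loaded area has grown by z in each plan dimension:
Δσ = qBL/((B+z)(L+z)) = 290×5.6×12/((5.6+19)(12+19)) = 25.555 kPa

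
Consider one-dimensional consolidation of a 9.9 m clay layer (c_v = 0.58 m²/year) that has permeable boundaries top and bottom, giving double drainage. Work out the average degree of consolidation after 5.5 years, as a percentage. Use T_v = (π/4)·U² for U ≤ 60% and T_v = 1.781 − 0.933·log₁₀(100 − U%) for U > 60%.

U ≈ 40.7 %

Drainage path length: H_d = H/2 = 4.95 m (double drainage).
T_v = c_v·t/H_d² = 0.58×5.5/4.95² = 0.13019.
T_v = 0.13019 corresponds to the U ≤ 60% branch:
U = √(4T_v/π) = 0.4071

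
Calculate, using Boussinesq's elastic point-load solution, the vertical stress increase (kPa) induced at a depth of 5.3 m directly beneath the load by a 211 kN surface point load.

Δσ_z ≈ 3.59 kPa

Boussinesq vertical stress below a point load on an elastic half-space:
Δσ_z = 3P/(2πz²) · [1 + (r/z)²]^(−5/2)
r/z = 0/5.3 = 0; [1+(r/z)²]^(−5/2) = 1.
Δσ_z = 3×211/(2π×5.3²) × 1 = 3.5865 × 1 = 3.587 kPa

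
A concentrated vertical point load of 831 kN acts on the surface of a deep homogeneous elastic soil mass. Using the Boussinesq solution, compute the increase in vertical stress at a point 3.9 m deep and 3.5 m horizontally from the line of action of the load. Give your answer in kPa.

Δσ_z ≈ 5.96 kPa

Boussinesq vertical stress below a point load on an elastic half-space:
Δσ_z = 3P/(2πz²) · [1 + (r/z)²]^(−5/2)
r/z = 3.5/3.9 = 0.89744; [1+(r/z)²]^(−5/2) = 0.22833.
Δσ_z = 3×831/(2π×3.9²) × 0.22833 = 26.086 × 0.22833 = 5.956 kPa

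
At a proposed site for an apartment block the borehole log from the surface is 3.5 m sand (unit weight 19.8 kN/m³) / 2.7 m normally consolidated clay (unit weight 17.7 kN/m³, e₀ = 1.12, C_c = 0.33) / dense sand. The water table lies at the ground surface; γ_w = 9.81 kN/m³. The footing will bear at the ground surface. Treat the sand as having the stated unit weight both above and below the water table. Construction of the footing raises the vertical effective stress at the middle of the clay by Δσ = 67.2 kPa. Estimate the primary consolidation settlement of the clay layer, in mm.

S_c ≈ 165 mm

Mid-depth of clay below the ground surface: z = 3.5 + 2.7/2 = 4.85 m.
Total vertical stress at mid-clay: σ_v = 19.8×3.5 + 17.7×1.35 = 93.195 kPa.
Pore pressure: u = 9.81×(4.85 − 0) = 47.578 kPa.
Initial effective stress: σ'_0 = σ_v − u = 93.195 − 47.578 = 45.617 kPa.
Final effective stress: σ'_f = σ'_0 + Δσ = 45.617 + 67.2 = 112.82 kPa.
Normally consolidated clay, so the full stress increment lies on the virgin compression line:
S_c = C_c·H/(1+e₀)·log₁₀(σ'_f/σ'_0) = 0.33×2.7/(1+1.12)×log₁₀(112.82/45.617)
    = 0.42028 × 0.39326 = 0.1653 m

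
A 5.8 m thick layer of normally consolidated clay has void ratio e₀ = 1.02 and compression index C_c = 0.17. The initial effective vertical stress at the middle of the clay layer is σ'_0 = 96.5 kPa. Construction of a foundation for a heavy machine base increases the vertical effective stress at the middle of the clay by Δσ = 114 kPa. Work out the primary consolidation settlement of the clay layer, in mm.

S_c ≈ 165 mm

Final effective stress: σ'_f = σ'_0 + Δσ = 96.5 + 114 = 210.5 kPa.
Normally consolidated clay, so the full stress increment lies on the virgin compression line:
S_c = C_c·H/(1+e₀)·log₁₀(σ'_f/σ'_0) = 0.17×5.8/(1+1.02)×log₁₀(210.5/96.5)
    = 0.48812 × 0.33872 = 0.1653 m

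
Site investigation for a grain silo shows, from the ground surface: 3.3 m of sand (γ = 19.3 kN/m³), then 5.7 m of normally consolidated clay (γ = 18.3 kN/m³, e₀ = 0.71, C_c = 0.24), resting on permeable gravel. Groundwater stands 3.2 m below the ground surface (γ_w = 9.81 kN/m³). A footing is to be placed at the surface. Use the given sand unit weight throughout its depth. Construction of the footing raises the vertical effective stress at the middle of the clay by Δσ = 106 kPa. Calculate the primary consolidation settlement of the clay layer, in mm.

S_c ≈ 277 mm

Mid-depth of clay below the ground surface: z = 3.3 + 5.7/2 = 6.15 m.
Total vertical stress at mid-clay: σ_v = 19.3×3.3 + 18.3×2.85 = 115.84 kPa.
Pore pressure: u = 9.81×(6.15 − 3.2) = 28.94 kPa.
Initial effective stress: σ'_0 = σ_v − u = 115.84 − 28.94 = 86.9 kPa.
Final effective stress: σ'_f = σ'_0 + Δσ = 86.9 + 106 = 192.9 kPa.
Normally consolidated clay, so the full stress increment lies on the virgin compression line:
S_c = C_c·H/(1+e₀)·log₁₀(σ'_f/σ'_0) = 0.24×5.7/(1+0.71)×log₁₀(192.9/86.9)
    = 0.8 × 0.34631 = 0.277 m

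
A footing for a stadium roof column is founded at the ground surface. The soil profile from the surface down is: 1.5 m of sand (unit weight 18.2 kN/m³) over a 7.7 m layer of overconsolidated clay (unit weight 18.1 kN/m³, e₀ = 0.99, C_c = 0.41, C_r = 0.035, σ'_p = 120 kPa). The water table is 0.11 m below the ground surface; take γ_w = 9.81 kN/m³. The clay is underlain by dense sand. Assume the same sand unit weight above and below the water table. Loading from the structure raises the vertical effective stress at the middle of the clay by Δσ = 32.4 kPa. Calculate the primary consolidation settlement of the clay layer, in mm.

Mid-depth of clay below the ground surface: z = 1.5 + 7.7/2 = 5.35 m.
Total vertical stress at mid-clay: σ_v = 18.2×1.5 + 18.1×3.85 = 96.985 kPa.
Pore pressure: u = 9.81×(5.35 − 0.11) = 51.404 kPa.
Initial effective stress: σ'_0 = σ_v − u = 96.985 − 51.404 = 45.581 kPa.
Final effective stress: σ'_f = 45.581 + 32.4 = 77.981 kPa.
σ'_f = 77.981 ≤ σ'_p = 120 kPa, so the clay remains overconsolidated and only the recompression index applies:
S_c = C_r·H/(1+e₀)·log₁₀(σ'_f/σ'_0) = 0.035×7.7/1.99×log₁₀(77.981/45.581)
    = 0.13543 × 0.2332 = 0.03158 m

S_c ≈ 31.6 mm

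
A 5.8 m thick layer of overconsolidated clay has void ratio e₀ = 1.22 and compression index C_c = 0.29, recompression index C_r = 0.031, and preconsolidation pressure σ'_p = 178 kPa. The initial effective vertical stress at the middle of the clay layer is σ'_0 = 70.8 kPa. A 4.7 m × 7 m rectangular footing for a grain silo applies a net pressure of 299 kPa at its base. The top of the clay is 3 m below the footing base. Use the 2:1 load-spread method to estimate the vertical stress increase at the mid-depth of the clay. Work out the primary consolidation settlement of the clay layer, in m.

Mid-depth of clay below the footing base: z = 3 + 5.8/2 = 5.9 m.
Stress increase at mid-clay by the 2:1 spreading method:
Δσ = qBL/((B+z)(L+z)) = 299×4.7×7/((4.7+5.9)(7+5.9)) = 71.94 kPa
Final effective stress: σ'_f = 70.8 + 71.94 = 142.74 kPa.
σ'_f = 142.74 ≤ σ'_p = 178 kPa, so the clay remains overconsolidated and only the recompression index applies:
S_c = C_r·H/(1+e₀)·log₁₀(σ'_f/σ'_0) = 0.031×5.8/2.22×log₁₀(142.74/70.8)
    = 0.080991 × 0.30451 = 0.02466 m

S_c ≈ 0.0247 m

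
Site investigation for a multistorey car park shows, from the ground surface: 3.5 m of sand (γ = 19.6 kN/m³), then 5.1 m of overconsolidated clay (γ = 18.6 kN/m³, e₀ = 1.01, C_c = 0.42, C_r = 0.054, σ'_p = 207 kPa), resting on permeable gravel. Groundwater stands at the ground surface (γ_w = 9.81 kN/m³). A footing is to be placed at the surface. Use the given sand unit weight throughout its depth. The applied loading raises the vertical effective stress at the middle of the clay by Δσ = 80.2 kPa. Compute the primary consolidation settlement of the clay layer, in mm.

S_c ≈ 52.5 mm

Mid-depth of clay below the ground surface: z = 3.5 + 5.1/2 = 6.05 m.
Total vertical stress at mid-clay: σ_v = 19.6×3.5 + 18.6×2.55 = 116.03 kPa.
Pore pressure: u = 9.81×(6.05 − 0) = 59.351 kPa.
Initial effective stress: σ'_0 = σ_v − u = 116.03 − 59.351 = 56.679 kPa.
Final effective stress: σ'_f = 56.679 + 80.2 = 136.88 kPa.
σ'_f = 136.88 ≤ σ'_p = 207 kPa, so the clay remains overconsolidated and only the recompression index applies:
S_c = C_r·H/(1+e₀)·log₁₀(σ'_f/σ'_0) = 0.054×5.1/2.01×log₁₀(136.88/56.679)
    = 0.13701 × 0.38292 = 0.05247 m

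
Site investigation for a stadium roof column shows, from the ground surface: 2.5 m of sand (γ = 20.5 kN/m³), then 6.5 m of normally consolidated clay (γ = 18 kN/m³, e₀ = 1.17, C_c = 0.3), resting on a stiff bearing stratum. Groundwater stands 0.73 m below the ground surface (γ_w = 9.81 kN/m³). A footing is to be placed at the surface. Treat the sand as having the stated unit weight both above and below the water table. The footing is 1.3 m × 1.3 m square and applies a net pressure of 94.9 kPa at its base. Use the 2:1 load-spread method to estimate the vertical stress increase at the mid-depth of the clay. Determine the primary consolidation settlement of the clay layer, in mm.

Mid-depth of clay below the ground surface: z = 2.5 + 6.5/2 = 5.75 m.
Total vertical stress at mid-clay: σ_v = 20.5×2.5 + 18×3.25 = 109.75 kPa.
Pore pressure: u = 9.81×(5.75 − 0.73) = 49.246 kPa.
Initial effective stress: σ'_0 = σ_v − u = 109.75 − 49.246 = 60.504 kPa.
Stress increase at mid-clay by the 2:1 spreading method:
Δσ = qBL/((B+z)(L+z)) = 94.9×1.3×1.3/((1.3+5.75)(1.3+5.75)) = 3.2268 kPa
Final effective stress: σ'_f = σ'_0 + Δσ = 60.504 + 3.2268 = 63.731 kPa.
Normally consolidated clay, so the full stress increment lies on the virgin compression line:
S_c = C_c·H/(1+e₀)·log₁₀(σ'_f/σ'_0) = 0.3×6.5/(1+1.17)×log₁₀(63.731/60.504)
    = 0.89862 × 0.022567 = 0.02028 m

S_c ≈ 20.3 mm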